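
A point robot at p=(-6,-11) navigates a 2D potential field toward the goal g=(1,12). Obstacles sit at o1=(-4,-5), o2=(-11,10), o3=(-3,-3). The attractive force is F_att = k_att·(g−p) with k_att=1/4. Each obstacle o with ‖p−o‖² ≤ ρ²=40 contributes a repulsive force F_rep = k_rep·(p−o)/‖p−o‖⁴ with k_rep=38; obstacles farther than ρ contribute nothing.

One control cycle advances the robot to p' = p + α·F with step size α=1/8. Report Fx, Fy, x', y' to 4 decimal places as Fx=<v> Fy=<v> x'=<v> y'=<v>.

F_att = 1/4·(g−p) = 1/4·(7,23) = (1.7500,5.7500)
o1: d²=40 ≤ ρ²=40; F_rep = 38·(-2,-6)/40² = (-0.0475,-0.1425)
o2: d²=466 > ρ²=40 → inactive
o3: d²=73 > ρ²=40 → inactive
F = F_att + ΣF_rep = (1.7025,5.6075)
p' = p + 1/8·F = (-5.7872,-10.2991)

Fx=1.7025 Fy=5.6075 x'=-5.7872 y'=-10.2991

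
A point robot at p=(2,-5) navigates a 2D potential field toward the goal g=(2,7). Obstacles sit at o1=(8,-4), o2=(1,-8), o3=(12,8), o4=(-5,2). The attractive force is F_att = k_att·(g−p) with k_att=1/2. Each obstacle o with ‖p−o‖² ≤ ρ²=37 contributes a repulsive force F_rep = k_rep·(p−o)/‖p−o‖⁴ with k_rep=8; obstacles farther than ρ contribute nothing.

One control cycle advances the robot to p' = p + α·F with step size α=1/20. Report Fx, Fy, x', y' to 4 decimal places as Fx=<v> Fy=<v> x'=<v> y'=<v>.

Fx=0.0449 Fy=6.2342 x'=2.0022 y'=-4.6883

F_att = 1/2·(g−p) = 1/2·(0,12) = (0.0000,6.0000)
o1: d²=37 ≤ ρ²=37; F_rep = 8·(-6,-1)/37² = (-0.0351,-0.0058)
o2: d²=10 ≤ ρ²=37; F_rep = 8·(1,3)/10² = (0.0800,0.2400)
o3: d²=269 > ρ²=37 → inactive
o4: d²=98 > ρ²=37 → inactive
F = F_att + ΣF_rep = (0.0449,6.2342)
p' = p + 1/20·F = (2.0022,-4.6883)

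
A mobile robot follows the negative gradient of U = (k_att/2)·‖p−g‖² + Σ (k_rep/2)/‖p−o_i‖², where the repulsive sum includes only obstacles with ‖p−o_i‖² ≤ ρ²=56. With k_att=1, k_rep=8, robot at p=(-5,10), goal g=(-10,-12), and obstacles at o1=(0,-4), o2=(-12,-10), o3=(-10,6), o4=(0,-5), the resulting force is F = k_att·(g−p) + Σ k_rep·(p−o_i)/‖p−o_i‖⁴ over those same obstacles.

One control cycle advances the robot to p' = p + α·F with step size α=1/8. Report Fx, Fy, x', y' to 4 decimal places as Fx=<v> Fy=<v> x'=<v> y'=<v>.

Fx=-4.9762 Fy=-21.9810 x'=-5.6220 y'=7.2524

F_att = 1·(g−p) = 1·(-5,-22) = (-5.0000,-22.0000)
o1: d²=221 > ρ²=56 → inactive
o2: d²=449 > ρ²=56 → inactive
o3: d²=41 ≤ ρ²=56; F_rep = 8·(5,4)/41² = (0.0238,0.0190)
o4: d²=250 > ρ²=56 → inactive
F = F_att + ΣF_rep = (-4.9762,-21.9810)
p' = p + 1/8·F = (-5.6220,7.2524)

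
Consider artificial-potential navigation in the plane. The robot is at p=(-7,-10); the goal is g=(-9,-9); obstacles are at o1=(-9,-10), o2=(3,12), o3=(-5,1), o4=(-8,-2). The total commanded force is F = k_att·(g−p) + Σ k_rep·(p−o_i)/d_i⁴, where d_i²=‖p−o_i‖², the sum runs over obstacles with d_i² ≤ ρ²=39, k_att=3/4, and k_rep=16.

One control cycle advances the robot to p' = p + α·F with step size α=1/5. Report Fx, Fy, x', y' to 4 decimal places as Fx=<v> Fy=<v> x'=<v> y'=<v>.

Fx=0.5000 Fy=0.7500 x'=-6.9000 y'=-9.8500

F_att = 3/4·(g−p) = 3/4·(-2,1) = (-1.5000,0.7500)
o1: d²=4 ≤ ρ²=39; F_rep = 16·(2,0)/4² = (2.0000,0.0000)
o2: d²=584 > ρ²=39 → inactive
o3: d²=125 > ρ²=39 → inactive
o4: d²=65 > ρ²=39 → inactive
F = F_att + ΣF_rep = (0.5000,0.7500)
p' = p + 1/5·F = (-6.9000,-9.8500)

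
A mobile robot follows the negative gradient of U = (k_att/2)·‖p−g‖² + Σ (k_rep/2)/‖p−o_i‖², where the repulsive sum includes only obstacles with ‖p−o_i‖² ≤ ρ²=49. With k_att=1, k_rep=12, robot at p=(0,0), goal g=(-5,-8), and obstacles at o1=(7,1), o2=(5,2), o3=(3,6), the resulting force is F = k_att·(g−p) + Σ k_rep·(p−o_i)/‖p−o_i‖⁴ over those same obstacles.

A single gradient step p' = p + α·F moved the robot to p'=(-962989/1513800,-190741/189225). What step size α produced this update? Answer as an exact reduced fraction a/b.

α = 1/8

F_att = 1·(g−p) = 1·(-5,-8) = (-5.0000,-8.0000)
o1: d²=50 > ρ²=49 → inactive
o2: d²=29 ≤ ρ²=49; F_rep = 12·(-5,-2)/29² = (-0.0713,-0.0285)
o3: d²=45 ≤ ρ²=49; F_rep = 12·(-3,-6)/45² = (-0.0178,-0.0356)
F = F_att + ΣF_rep = (-5.0891,-8.0641)
Δp = p'−p = (-0.6361,-1.0080); α = Δx/Fx = (-962989/1513800) / (-962989/189225) = 1/8
check: Δy/Fy = (-190741/189225) / (-1525928/189225) = 1/8 ✓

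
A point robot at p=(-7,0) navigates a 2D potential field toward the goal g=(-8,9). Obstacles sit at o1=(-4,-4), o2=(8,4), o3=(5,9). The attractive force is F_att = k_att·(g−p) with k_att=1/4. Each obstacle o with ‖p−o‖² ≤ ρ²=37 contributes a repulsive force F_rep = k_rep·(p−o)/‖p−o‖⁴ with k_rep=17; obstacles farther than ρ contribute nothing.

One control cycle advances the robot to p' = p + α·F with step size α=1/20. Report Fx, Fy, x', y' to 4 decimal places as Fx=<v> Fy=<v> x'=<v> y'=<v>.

Fx=-0.3316 Fy=2.3588 x'=-7.0166 y'=0.1179

F_att = 1/4·(g−p) = 1/4·(-1,9) = (-0.2500,2.2500)
o1: d²=25 ≤ ρ²=37; F_rep = 17·(-3,4)/25² = (-0.0816,0.1088)
o2: d²=241 > ρ²=37 → inactive
o3: d²=225 > ρ²=37 → inactive
F = F_att + ΣF_rep = (-0.3316,2.3588)
p' = p + 1/20·F = (-7.0166,0.1179)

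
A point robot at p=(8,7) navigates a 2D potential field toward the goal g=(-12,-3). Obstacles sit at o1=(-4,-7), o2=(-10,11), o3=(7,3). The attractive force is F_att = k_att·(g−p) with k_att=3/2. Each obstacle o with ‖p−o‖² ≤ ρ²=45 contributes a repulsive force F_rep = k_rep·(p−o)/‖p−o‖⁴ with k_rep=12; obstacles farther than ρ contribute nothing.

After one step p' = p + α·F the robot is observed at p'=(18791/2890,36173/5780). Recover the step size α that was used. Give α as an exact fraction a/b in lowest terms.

α = 1/20

F_att = 3/2·(g−p) = 3/2·(-20,-10) = (-30.0000,-15.0000)
o1: d²=340 > ρ²=45 → inactive
o2: d²=340 > ρ²=45 → inactive
o3: d²=17 ≤ ρ²=45; F_rep = 12·(1,4)/17² = (0.0415,0.1661)
F = F_att + ΣF_rep = (-29.9585,-14.8339)
Δp = p'−p = (-1.4979,-0.7417); α = Δx/Fx = (-4329/2890) / (-8658/289) = 1/20
check: Δy/Fy = (-4287/5780) / (-4287/289) = 1/20 ✓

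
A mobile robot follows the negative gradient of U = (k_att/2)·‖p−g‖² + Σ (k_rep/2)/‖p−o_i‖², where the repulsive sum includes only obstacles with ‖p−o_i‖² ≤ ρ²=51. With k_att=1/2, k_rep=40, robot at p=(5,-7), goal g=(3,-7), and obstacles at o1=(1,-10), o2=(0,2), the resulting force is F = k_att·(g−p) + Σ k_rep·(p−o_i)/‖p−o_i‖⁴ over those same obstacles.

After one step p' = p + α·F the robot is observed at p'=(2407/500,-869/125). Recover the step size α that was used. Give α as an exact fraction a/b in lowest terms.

α = 1/4

F_att = 1/2·(g−p) = 1/2·(-2,0) = (-1.0000,0.0000)
o1: d²=25 ≤ ρ²=51; F_rep = 40·(4,3)/25² = (0.2560,0.1920)
o2: d²=106 > ρ²=51 → inactive
F = F_att + ΣF_rep = (-0.7440,0.1920)
Δp = p'−p = (-0.1860,0.0480); α = Δx/Fx = (-93/500) / (-93/125) = 1/4
check: Δy/Fy = (6/125) / (24/125) = 1/4 ✓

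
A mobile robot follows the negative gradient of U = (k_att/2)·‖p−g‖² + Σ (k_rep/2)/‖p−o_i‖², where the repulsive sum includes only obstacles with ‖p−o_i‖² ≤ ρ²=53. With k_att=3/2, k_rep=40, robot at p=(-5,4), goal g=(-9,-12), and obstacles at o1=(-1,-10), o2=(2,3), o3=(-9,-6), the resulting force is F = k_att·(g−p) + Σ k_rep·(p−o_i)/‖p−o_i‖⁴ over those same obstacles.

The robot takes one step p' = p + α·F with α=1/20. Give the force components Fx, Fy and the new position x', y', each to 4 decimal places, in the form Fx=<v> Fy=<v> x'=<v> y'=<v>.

Fx=-6.1120 Fy=-23.9840 x'=-5.3056 y'=2.8008

F_att = 3/2·(g−p) = 3/2·(-4,-16) = (-6.0000,-24.0000)
o1: d²=212 > ρ²=53 → inactive
o2: d²=50 ≤ ρ²=53; F_rep = 40·(-7,1)/50² = (-0.1120,0.0160)
o3: d²=116 > ρ²=53 → inactive
F = F_att + ΣF_rep = (-6.1120,-23.9840)
p' = p + 1/20·F = (-5.3056,2.8008)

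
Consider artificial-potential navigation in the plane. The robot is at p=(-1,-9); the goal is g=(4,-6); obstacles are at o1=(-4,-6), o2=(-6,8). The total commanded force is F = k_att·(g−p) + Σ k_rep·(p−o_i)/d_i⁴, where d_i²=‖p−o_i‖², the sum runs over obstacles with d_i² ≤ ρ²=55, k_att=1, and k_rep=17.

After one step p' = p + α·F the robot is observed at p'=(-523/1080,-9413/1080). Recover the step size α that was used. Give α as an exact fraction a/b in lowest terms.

α = 1/10

F_att = 1·(g−p) = 1·(5,3) = (5.0000,3.0000)
o1: d²=18 ≤ ρ²=55; F_rep = 17·(3,-3)/18² = (0.1574,-0.1574)
o2: d²=314 > ρ²=55 → inactive
F = F_att + ΣF_rep = (5.1574,2.8426)
Δp = p'−p = (0.5157,0.2843); α = Δx/Fx = (557/1080) / (557/108) = 1/10
check: Δy/Fy = (307/1080) / (307/108) = 1/10 ✓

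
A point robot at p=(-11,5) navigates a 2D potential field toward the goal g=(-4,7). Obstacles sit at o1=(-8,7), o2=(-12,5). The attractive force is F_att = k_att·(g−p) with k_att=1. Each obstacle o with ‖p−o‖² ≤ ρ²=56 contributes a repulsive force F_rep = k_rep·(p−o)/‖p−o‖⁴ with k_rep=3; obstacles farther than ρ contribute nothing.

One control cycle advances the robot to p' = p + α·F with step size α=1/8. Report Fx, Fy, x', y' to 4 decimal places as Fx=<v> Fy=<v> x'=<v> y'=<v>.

F_att = 1·(g−p) = 1·(7,2) = (7.0000,2.0000)
o1: d²=13 ≤ ρ²=56; F_rep = 3·(-3,-2)/13² = (-0.0533,-0.0355)
o2: d²=1 ≤ ρ²=56; F_rep = 3·(1,0)/1² = (3.0000,0.0000)
F = F_att + ΣF_rep = (9.9467,1.9645)
p' = p + 1/8·F = (-9.7567,5.2456)

Fx=9.9467 Fy=1.9645 x'=-9.7567 y'=5.2456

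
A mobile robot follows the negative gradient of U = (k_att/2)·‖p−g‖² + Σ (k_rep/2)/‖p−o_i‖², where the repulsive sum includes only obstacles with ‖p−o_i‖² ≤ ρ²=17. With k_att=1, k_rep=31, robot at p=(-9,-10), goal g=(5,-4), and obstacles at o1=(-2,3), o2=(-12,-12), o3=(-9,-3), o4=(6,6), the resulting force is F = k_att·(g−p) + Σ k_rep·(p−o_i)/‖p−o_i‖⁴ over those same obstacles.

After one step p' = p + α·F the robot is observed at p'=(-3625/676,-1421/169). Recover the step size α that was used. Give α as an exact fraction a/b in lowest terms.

F_att = 1·(g−p) = 1·(14,6) = (14.0000,6.0000)
o1: d²=218 > ρ²=17 → inactive
o2: d²=13 ≤ ρ²=17; F_rep = 31·(3,2)/13² = (0.5503,0.3669)
o3: d²=49 > ρ²=17 → inactive
o4: d²=481 > ρ²=17 → inactive
F = F_att + ΣF_rep = (14.5503,6.3669)
Δp = p'−p = (3.6376,1.5917); α = Δx/Fx = (2459/676) / (2459/169) = 1/4
check: Δy/Fy = (269/169) / (1076/169) = 1/4 ✓

α = 1/4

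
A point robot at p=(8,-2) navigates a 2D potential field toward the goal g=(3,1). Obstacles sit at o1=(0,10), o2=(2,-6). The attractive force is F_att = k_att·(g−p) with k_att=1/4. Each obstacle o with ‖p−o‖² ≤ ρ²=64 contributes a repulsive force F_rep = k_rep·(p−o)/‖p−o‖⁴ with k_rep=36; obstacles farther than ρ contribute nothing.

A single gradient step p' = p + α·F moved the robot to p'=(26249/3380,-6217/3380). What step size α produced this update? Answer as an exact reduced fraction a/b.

α = 1/5

F_att = 1/4·(g−p) = 1/4·(-5,3) = (-1.2500,0.7500)
o1: d²=208 > ρ²=64 → inactive
o2: d²=52 ≤ ρ²=64; F_rep = 36·(6,4)/52² = (0.0799,0.0533)
F = F_att + ΣF_rep = (-1.1701,0.8033)
Δp = p'−p = (-0.2340,0.1607); α = Δx/Fx = (-791/3380) / (-791/676) = 1/5
check: Δy/Fy = (543/3380) / (543/676) = 1/5 ✓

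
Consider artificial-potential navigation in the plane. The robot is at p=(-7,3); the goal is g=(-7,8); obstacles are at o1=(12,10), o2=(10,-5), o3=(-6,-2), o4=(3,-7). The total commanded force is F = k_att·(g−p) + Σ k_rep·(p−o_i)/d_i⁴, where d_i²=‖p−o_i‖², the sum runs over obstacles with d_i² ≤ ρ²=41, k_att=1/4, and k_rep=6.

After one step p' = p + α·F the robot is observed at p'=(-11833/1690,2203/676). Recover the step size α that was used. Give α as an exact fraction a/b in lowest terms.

α = 1/5

F_att = 1/4·(g−p) = 1/4·(0,5) = (0.0000,1.2500)
o1: d²=410 > ρ²=41 → inactive
o2: d²=353 > ρ²=41 → inactive
o3: d²=26 ≤ ρ²=41; F_rep = 6·(-1,5)/26² = (-0.0089,0.0444)
o4: d²=200 > ρ²=41 → inactive
F = F_att + ΣF_rep = (-0.0089,1.2944)
Δp = p'−p = (-0.0018,0.2589); α = Δx/Fx = (-3/1690) / (-3/338) = 1/5
check: Δy/Fy = (175/676) / (875/676) = 1/5 ✓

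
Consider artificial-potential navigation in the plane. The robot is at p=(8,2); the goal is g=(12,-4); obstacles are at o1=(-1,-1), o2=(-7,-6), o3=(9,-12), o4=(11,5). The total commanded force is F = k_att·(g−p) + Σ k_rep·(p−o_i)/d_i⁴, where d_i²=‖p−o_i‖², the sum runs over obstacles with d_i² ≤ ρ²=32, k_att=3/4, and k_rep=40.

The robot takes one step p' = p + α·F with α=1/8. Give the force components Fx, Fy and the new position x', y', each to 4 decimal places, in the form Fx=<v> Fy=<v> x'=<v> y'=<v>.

F_att = 3/4·(g−p) = 3/4·(4,-6) = (3.0000,-4.5000)
o1: d²=90 > ρ²=32 → inactive
o2: d²=289 > ρ²=32 → inactive
o3: d²=197 > ρ²=32 → inactive
o4: d²=18 ≤ ρ²=32; F_rep = 40·(-3,-3)/18² = (-0.3704,-0.3704)
F = F_att + ΣF_rep = (2.6296,-4.8704)
p' = p + 1/8·F = (8.3287,1.3912)

Fx=2.6296 Fy=-4.8704 x'=8.3287 y'=1.3912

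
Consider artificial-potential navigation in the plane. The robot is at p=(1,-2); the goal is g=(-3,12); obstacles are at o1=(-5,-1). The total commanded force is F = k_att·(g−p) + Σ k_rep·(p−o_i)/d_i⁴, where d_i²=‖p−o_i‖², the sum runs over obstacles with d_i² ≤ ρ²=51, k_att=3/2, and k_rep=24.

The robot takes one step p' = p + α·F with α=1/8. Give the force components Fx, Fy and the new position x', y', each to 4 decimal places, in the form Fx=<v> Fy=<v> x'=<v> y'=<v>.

F_att = 3/2·(g−p) = 3/2·(-4,14) = (-6.0000,21.0000)
o1: d²=37 ≤ ρ²=51; F_rep = 24·(6,-1)/37² = (0.1052,-0.0175)
F = F_att + ΣF_rep = (-5.8948,20.9825)
p' = p + 1/8·F = (0.2631,0.6228)

Fx=-5.8948 Fy=20.9825 x'=0.2631 y'=0.6228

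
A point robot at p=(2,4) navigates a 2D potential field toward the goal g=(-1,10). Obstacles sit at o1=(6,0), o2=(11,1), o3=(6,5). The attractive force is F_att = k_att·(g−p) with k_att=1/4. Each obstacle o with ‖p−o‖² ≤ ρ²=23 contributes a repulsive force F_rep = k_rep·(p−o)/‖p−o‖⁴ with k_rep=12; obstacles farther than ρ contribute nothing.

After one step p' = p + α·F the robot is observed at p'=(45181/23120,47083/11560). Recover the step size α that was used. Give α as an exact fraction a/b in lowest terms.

α = 1/20

F_att = 1/4·(g−p) = 1/4·(-3,6) = (-0.7500,1.5000)
o1: d²=32 > ρ²=23 → inactive
o2: d²=90 > ρ²=23 → inactive
o3: d²=17 ≤ ρ²=23; F_rep = 12·(-4,-1)/17² = (-0.1661,-0.0415)
F = F_att + ΣF_rep = (-0.9161,1.4585)
Δp = p'−p = (-0.0458,0.0729); α = Δx/Fx = (-1059/23120) / (-1059/1156) = 1/20
check: Δy/Fy = (843/11560) / (843/578) = 1/20 ✓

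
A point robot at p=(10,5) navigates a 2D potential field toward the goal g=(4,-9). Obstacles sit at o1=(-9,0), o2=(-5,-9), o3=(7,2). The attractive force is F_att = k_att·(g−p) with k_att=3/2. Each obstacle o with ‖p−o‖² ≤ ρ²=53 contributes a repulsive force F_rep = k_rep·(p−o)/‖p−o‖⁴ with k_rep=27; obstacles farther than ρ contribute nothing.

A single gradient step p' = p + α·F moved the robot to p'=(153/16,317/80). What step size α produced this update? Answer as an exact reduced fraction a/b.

F_att = 3/2·(g−p) = 3/2·(-6,-14) = (-9.0000,-21.0000)
o1: d²=386 > ρ²=53 → inactive
o2: d²=421 > ρ²=53 → inactive
o3: d²=18 ≤ ρ²=53; F_rep = 27·(3,3)/18² = (0.2500,0.2500)
F = F_att + ΣF_rep = (-8.7500,-20.7500)
Δp = p'−p = (-0.4375,-1.0375); α = Δx/Fx = (-7/16) / (-35/4) = 1/20
check: Δy/Fy = (-83/80) / (-83/4) = 1/20 ✓

α = 1/20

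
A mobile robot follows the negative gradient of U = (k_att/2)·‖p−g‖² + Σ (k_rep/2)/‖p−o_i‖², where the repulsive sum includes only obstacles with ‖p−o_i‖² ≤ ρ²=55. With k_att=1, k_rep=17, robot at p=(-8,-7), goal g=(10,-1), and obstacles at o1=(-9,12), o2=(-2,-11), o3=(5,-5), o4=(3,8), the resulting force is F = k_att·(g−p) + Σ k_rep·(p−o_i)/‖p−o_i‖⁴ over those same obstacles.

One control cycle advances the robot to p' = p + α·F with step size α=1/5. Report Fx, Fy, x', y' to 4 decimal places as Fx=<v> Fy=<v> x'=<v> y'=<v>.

F_att = 1·(g−p) = 1·(18,6) = (18.0000,6.0000)
o1: d²=362 > ρ²=55 → inactive
o2: d²=52 ≤ ρ²=55; F_rep = 17·(-6,4)/52² = (-0.0377,0.0251)
o3: d²=173 > ρ²=55 → inactive
o4: d²=346 > ρ²=55 → inactive
F = F_att + ΣF_rep = (17.9623,6.0251)
p' = p + 1/5·F = (-4.4075,-5.7950)

Fx=17.9623 Fy=6.0251 x'=-4.4075 y'=-5.7950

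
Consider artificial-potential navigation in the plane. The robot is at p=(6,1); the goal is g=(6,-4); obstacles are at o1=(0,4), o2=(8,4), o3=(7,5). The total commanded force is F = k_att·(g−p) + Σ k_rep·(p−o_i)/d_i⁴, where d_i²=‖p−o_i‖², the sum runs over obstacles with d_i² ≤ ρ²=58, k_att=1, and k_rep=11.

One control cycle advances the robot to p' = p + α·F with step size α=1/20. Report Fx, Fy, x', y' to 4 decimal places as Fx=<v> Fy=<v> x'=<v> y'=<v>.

Fx=-0.1356 Fy=-5.3638 x'=5.9932 y'=0.7318

F_att = 1·(g−p) = 1·(0,-5) = (0.0000,-5.0000)
o1: d²=45 ≤ ρ²=58; F_rep = 11·(6,-3)/45² = (0.0326,-0.0163)
o2: d²=13 ≤ ρ²=58; F_rep = 11·(-2,-3)/13² = (-0.1302,-0.1953)
o3: d²=17 ≤ ρ²=58; F_rep = 11·(-1,-4)/17² = (-0.0381,-0.1522)
F = F_att + ΣF_rep = (-0.1356,-5.3638)
p' = p + 1/20·F = (5.9932,0.7318)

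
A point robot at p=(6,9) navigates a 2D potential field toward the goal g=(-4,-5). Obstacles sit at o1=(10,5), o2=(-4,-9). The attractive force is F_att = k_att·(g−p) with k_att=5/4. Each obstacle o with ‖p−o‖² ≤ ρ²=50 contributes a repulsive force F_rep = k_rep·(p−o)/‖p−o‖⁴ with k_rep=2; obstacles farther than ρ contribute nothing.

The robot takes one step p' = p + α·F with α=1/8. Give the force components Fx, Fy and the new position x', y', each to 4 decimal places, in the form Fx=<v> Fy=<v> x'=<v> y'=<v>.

Fx=-12.5078 Fy=-17.4922 x'=4.4365 y'=6.8135

F_att = 5/4·(g−p) = 5/4·(-10,-14) = (-12.5000,-17.5000)
o1: d²=32 ≤ ρ²=50; F_rep = 2·(-4,4)/32² = (-0.0078,0.0078)
o2: d²=424 > ρ²=50 → inactive
F = F_att + ΣF_rep = (-12.5078,-17.4922)
p' = p + 1/8·F = (4.4365,6.8135)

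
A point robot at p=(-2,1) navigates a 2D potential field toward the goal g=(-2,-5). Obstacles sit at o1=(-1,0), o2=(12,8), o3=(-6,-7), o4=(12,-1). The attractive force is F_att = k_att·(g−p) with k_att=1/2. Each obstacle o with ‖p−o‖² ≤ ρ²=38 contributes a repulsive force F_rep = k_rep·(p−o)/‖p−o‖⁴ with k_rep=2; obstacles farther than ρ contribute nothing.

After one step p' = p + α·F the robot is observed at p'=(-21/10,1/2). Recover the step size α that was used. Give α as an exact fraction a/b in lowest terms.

α = 1/5

F_att = 1/2·(g−p) = 1/2·(0,-6) = (0.0000,-3.0000)
o1: d²=2 ≤ ρ²=38; F_rep = 2·(-1,1)/2² = (-0.5000,0.5000)
o2: d²=245 > ρ²=38 → inactive
o3: d²=80 > ρ²=38 → inactive
o4: d²=200 > ρ²=38 → inactive
F = F_att + ΣF_rep = (-0.5000,-2.5000)
Δp = p'−p = (-0.1000,-0.5000); α = Δx/Fx = (-1/10) / (-1/2) = 1/5
check: Δy/Fy = (-1/2) / (-5/2) = 1/5 ✓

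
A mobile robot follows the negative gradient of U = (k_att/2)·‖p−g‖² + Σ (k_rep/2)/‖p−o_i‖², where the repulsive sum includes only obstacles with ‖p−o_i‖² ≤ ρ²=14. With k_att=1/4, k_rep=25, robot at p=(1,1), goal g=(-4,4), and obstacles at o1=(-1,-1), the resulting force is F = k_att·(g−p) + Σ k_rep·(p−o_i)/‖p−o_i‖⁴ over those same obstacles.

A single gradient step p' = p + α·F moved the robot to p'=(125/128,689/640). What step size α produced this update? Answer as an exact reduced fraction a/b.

α = 1/20

F_att = 1/4·(g−p) = 1/4·(-5,3) = (-1.2500,0.7500)
o1: d²=8 ≤ ρ²=14; F_rep = 25·(2,2)/8² = (0.7812,0.7812)
F = F_att + ΣF_rep = (-0.4688,1.5312)
Δp = p'−p = (-0.0234,0.0766); α = Δx/Fx = (-3/128) / (-15/32) = 1/20
check: Δy/Fy = (49/640) / (49/32) = 1/20 ✓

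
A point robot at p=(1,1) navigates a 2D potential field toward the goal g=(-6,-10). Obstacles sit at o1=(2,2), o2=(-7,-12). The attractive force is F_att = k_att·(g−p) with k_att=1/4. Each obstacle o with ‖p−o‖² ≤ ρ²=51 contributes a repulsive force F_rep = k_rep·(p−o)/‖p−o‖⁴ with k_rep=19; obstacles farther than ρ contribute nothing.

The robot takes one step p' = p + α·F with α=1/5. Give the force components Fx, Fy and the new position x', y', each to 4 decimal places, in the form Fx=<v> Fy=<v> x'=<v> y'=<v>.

F_att = 1/4·(g−p) = 1/4·(-7,-11) = (-1.7500,-2.7500)
o1: d²=2 ≤ ρ²=51; F_rep = 19·(-1,-1)/2² = (-4.7500,-4.7500)
o2: d²=233 > ρ²=51 → inactive
F = F_att + ΣF_rep = (-6.5000,-7.5000)
p' = p + 1/5·F = (-0.3000,-0.5000)

Fx=-6.5000 Fy=-7.5000 x'=-0.3000 y'=-0.5000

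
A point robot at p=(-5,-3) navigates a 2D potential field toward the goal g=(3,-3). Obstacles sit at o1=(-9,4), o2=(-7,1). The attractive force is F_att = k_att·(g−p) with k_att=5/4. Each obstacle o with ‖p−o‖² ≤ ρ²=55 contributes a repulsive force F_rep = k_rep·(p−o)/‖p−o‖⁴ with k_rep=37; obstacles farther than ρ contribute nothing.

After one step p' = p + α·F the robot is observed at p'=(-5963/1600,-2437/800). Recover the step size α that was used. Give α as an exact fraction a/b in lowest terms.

α = 1/8

F_att = 5/4·(g−p) = 5/4·(8,0) = (10.0000,0.0000)
o1: d²=65 > ρ²=55 → inactive
o2: d²=20 ≤ ρ²=55; F_rep = 37·(2,-4)/20² = (0.1850,-0.3700)
F = F_att + ΣF_rep = (10.1850,-0.3700)
Δp = p'−p = (1.2731,-0.0462); α = Δx/Fx = (2037/1600) / (2037/200) = 1/8
check: Δy/Fy = (-37/800) / (-37/100) = 1/8 ✓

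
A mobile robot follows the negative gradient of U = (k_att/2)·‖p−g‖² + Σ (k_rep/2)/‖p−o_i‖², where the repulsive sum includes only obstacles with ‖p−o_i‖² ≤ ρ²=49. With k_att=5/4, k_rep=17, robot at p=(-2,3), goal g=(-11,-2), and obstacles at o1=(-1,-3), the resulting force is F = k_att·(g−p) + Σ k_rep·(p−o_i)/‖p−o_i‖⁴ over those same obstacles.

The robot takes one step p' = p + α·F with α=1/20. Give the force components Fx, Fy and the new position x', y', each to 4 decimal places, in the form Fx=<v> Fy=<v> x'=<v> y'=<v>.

Fx=-11.2624 Fy=-6.1755 x'=-2.5631 y'=2.6912

F_att = 5/4·(g−p) = 5/4·(-9,-5) = (-11.2500,-6.2500)
o1: d²=37 ≤ ρ²=49; F_rep = 17·(-1,6)/37² = (-0.0124,0.0745)
F = F_att + ΣF_rep = (-11.2624,-6.1755)
p' = p + 1/20·F = (-2.5631,2.6912)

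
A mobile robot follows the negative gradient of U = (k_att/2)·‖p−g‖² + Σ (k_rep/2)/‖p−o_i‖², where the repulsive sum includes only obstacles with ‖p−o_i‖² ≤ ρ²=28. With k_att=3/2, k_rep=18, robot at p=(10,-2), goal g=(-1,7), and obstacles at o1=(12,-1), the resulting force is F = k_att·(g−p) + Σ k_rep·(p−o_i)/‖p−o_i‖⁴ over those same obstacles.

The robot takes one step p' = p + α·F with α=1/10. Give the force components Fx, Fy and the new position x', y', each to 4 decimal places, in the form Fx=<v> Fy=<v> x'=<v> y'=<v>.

F_att = 3/2·(g−p) = 3/2·(-11,9) = (-16.5000,13.5000)
o1: d²=5 ≤ ρ²=28; F_rep = 18·(-2,-1)/5² = (-1.4400,-0.7200)
F = F_att + ΣF_rep = (-17.9400,12.7800)
p' = p + 1/10·F = (8.2060,-0.7220)

Fx=-17.9400 Fy=12.7800 x'=8.2060 y'=-0.7220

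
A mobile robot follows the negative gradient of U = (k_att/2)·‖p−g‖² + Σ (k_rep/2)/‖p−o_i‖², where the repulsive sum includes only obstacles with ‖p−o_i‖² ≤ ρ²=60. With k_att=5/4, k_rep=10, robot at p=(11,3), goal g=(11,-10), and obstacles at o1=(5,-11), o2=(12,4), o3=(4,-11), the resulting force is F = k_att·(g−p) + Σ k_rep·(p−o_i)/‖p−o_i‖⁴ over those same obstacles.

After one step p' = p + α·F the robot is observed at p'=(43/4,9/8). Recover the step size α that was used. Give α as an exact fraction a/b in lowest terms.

α = 1/10

F_att = 5/4·(g−p) = 5/4·(0,-13) = (0.0000,-16.2500)
o1: d²=232 > ρ²=60 → inactive
o2: d²=2 ≤ ρ²=60; F_rep = 10·(-1,-1)/2² = (-2.5000,-2.5000)
o3: d²=245 > ρ²=60 → inactive
F = F_att + ΣF_rep = (-2.5000,-18.7500)
Δp = p'−p = (-0.2500,-1.8750); α = Δx/Fx = (-1/4) / (-5/2) = 1/10
check: Δy/Fy = (-15/8) / (-75/4) = 1/10 ✓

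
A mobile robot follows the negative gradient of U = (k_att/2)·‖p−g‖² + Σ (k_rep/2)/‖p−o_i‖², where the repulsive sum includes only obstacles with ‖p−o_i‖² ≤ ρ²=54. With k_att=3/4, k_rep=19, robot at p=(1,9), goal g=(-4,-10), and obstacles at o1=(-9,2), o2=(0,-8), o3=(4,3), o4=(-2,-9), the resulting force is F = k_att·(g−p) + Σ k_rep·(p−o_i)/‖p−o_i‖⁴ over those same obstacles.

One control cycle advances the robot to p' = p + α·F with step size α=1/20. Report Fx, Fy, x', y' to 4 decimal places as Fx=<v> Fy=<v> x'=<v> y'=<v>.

F_att = 3/4·(g−p) = 3/4·(-5,-19) = (-3.7500,-14.2500)
o1: d²=149 > ρ²=54 → inactive
o2: d²=290 > ρ²=54 → inactive
o3: d²=45 ≤ ρ²=54; F_rep = 19·(-3,6)/45² = (-0.0281,0.0563)
o4: d²=333 > ρ²=54 → inactive
F = F_att + ΣF_rep = (-3.7781,-14.1937)
p' = p + 1/20·F = (0.8111,8.2903)

Fx=-3.7781 Fy=-14.1937 x'=0.8111 y'=8.2903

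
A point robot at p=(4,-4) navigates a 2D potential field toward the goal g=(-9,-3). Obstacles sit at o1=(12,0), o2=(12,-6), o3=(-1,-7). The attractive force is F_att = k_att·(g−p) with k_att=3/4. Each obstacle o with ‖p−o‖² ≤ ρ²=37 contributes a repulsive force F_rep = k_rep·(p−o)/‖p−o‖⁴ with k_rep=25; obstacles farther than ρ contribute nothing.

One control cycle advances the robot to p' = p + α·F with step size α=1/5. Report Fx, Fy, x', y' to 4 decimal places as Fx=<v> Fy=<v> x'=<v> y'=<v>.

Fx=-9.6419 Fy=0.8149 x'=2.0716 y'=-3.8370

F_att = 3/4·(g−p) = 3/4·(-13,1) = (-9.7500,0.7500)
o1: d²=80 > ρ²=37 → inactive
o2: d²=68 > ρ²=37 → inactive
o3: d²=34 ≤ ρ²=37; F_rep = 25·(5,3)/34² = (0.1081,0.0649)
F = F_att + ΣF_rep = (-9.6419,0.8149)
p' = p + 1/5·F = (2.0716,-3.8370)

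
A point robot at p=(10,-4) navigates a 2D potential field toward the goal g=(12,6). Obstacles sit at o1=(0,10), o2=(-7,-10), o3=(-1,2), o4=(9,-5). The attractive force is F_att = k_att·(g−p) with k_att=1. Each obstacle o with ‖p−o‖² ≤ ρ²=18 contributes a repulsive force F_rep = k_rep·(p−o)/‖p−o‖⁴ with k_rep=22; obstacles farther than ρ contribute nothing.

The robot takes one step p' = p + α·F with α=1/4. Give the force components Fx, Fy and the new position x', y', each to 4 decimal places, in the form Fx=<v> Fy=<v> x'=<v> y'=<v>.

Fx=7.5000 Fy=15.5000 x'=11.8750 y'=-0.1250

F_att = 1·(g−p) = 1·(2,10) = (2.0000,10.0000)
o1: d²=296 > ρ²=18 → inactive
o2: d²=325 > ρ²=18 → inactive
o3: d²=157 > ρ²=18 → inactive
o4: d²=2 ≤ ρ²=18; F_rep = 22·(1,1)/2² = (5.5000,5.5000)
F = F_att + ΣF_rep = (7.5000,15.5000)
p' = p + 1/4·F = (11.8750,-0.1250)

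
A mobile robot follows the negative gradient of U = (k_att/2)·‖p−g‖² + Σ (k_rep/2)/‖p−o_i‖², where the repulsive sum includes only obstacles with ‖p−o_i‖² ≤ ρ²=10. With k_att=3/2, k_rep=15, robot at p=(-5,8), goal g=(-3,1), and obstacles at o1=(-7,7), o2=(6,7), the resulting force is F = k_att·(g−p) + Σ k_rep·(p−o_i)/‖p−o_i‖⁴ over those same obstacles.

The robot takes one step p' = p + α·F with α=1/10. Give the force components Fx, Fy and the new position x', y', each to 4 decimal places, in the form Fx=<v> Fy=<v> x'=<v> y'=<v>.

Fx=4.2000 Fy=-9.9000 x'=-4.5800 y'=7.0100

F_att = 3/2·(g−p) = 3/2·(2,-7) = (3.0000,-10.5000)
o1: d²=5 ≤ ρ²=10; F_rep = 15·(2,1)/5² = (1.2000,0.6000)
o2: d²=122 > ρ²=10 → inactive
F = F_att + ΣF_rep = (4.2000,-9.9000)
p' = p + 1/10·F = (-4.5800,7.0100)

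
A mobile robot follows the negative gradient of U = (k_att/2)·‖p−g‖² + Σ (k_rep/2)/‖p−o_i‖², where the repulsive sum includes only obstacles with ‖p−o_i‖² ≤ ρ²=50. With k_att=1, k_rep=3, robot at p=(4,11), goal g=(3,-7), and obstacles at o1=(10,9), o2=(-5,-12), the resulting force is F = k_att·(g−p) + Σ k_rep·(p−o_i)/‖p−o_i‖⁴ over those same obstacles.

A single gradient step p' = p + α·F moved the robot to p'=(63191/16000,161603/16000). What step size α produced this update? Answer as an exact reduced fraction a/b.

F_att = 1·(g−p) = 1·(-1,-18) = (-1.0000,-18.0000)
o1: d²=40 ≤ ρ²=50; F_rep = 3·(-6,2)/40² = (-0.0112,0.0037)
o2: d²=610 > ρ²=50 → inactive
F = F_att + ΣF_rep = (-1.0112,-17.9962)
Δp = p'−p = (-0.0506,-0.8998); α = Δx/Fx = (-809/16000) / (-809/800) = 1/20
check: Δy/Fy = (-14397/16000) / (-14397/800) = 1/20 ✓

α = 1/20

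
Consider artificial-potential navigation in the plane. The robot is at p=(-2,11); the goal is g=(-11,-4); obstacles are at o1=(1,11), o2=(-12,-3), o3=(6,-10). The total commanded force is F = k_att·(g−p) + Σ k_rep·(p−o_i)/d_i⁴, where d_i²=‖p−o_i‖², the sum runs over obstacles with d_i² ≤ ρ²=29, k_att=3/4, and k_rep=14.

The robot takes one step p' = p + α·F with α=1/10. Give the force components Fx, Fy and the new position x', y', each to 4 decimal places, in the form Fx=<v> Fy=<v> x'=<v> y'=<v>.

F_att = 3/4·(g−p) = 3/4·(-9,-15) = (-6.7500,-11.2500)
o1: d²=9 ≤ ρ²=29; F_rep = 14·(-3,0)/9² = (-0.5185,0.0000)
o2: d²=296 > ρ²=29 → inactive
o3: d²=505 > ρ²=29 → inactive
F = F_att + ΣF_rep = (-7.2685,-11.2500)
p' = p + 1/10·F = (-2.7269,9.8750)

Fx=-7.2685 Fy=-11.2500 x'=-2.7269 y'=9.8750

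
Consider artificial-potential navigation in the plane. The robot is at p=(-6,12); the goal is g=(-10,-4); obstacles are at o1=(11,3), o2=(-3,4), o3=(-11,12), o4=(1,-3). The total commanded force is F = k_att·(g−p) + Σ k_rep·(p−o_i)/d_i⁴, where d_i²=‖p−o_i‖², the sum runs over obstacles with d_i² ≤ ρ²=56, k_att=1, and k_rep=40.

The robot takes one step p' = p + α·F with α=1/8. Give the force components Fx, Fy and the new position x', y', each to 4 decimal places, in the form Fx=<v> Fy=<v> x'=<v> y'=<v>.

F_att = 1·(g−p) = 1·(-4,-16) = (-4.0000,-16.0000)
o1: d²=370 > ρ²=56 → inactive
o2: d²=73 > ρ²=56 → inactive
o3: d²=25 ≤ ρ²=56; F_rep = 40·(5,0)/25² = (0.3200,0.0000)
o4: d²=274 > ρ²=56 → inactive
F = F_att + ΣF_rep = (-3.6800,-16.0000)
p' = p + 1/8·F = (-6.4600,10.0000)

Fx=-3.6800 Fy=-16.0000 x'=-6.4600 y'=10.0000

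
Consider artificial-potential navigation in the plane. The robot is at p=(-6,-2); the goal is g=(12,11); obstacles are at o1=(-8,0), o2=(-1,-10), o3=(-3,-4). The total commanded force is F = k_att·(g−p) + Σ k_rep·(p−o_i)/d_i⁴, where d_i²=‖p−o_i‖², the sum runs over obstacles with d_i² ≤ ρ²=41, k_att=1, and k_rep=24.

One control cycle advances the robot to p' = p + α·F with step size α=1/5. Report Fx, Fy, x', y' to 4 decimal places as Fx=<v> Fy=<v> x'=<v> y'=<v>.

Fx=18.3240 Fy=12.5340 x'=-2.3352 y'=0.5068

F_att = 1·(g−p) = 1·(18,13) = (18.0000,13.0000)
o1: d²=8 ≤ ρ²=41; F_rep = 24·(2,-2)/8² = (0.7500,-0.7500)
o2: d²=89 > ρ²=41 → inactive
o3: d²=13 ≤ ρ²=41; F_rep = 24·(-3,2)/13² = (-0.4260,0.2840)
F = F_att + ΣF_rep = (18.3240,12.5340)
p' = p + 1/5·F = (-2.3352,0.5068)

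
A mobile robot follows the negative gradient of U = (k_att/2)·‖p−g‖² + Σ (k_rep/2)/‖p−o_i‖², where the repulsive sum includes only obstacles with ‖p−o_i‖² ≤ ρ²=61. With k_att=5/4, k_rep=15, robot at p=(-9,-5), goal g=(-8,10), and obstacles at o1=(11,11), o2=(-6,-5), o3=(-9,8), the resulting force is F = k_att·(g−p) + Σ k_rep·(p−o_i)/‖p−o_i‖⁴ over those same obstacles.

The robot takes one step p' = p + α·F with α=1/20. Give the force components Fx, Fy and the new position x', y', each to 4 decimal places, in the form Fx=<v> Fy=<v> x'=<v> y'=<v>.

F_att = 5/4·(g−p) = 5/4·(1,15) = (1.2500,18.7500)
o1: d²=656 > ρ²=61 → inactive
o2: d²=9 ≤ ρ²=61; F_rep = 15·(-3,0)/9² = (-0.5556,0.0000)
o3: d²=169 > ρ²=61 → inactive
F = F_att + ΣF_rep = (0.6944,18.7500)
p' = p + 1/20·F = (-8.9653,-4.0625)

Fx=0.6944 Fy=18.7500 x'=-8.9653 y'=-4.0625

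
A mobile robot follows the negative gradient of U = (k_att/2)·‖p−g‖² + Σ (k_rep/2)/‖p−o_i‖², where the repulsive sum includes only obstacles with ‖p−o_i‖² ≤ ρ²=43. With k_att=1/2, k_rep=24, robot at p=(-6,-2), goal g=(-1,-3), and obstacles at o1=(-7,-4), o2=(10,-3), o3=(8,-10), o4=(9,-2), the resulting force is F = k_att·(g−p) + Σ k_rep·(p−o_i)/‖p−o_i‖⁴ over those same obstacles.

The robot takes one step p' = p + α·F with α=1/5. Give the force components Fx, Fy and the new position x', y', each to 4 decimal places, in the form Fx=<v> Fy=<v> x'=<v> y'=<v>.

Fx=3.4600 Fy=1.4200 x'=-5.3080 y'=-1.7160

F_att = 1/2·(g−p) = 1/2·(5,-1) = (2.5000,-0.5000)
o1: d²=5 ≤ ρ²=43; F_rep = 24·(1,2)/5² = (0.9600,1.9200)
o2: d²=257 > ρ²=43 → inactive
o3: d²=260 > ρ²=43 → inactive
o4: d²=225 > ρ²=43 → inactive
F = F_att + ΣF_rep = (3.4600,1.4200)
p' = p + 1/5·F = (-5.3080,-1.7160)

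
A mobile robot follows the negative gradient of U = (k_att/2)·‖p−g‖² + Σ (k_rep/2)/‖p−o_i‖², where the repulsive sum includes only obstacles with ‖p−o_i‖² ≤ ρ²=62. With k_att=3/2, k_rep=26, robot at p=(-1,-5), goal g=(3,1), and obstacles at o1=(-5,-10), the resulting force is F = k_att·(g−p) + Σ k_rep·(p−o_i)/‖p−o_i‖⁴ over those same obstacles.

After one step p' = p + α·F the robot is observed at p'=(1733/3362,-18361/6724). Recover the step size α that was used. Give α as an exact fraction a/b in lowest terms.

α = 1/4

F_att = 3/2·(g−p) = 3/2·(4,6) = (6.0000,9.0000)
o1: d²=41 ≤ ρ²=62; F_rep = 26·(4,5)/41² = (0.0619,0.0773)
F = F_att + ΣF_rep = (6.0619,9.0773)
Δp = p'−p = (1.5155,2.2693); α = Δx/Fx = (5095/3362) / (10190/1681) = 1/4
check: Δy/Fy = (15259/6724) / (15259/1681) = 1/4 ✓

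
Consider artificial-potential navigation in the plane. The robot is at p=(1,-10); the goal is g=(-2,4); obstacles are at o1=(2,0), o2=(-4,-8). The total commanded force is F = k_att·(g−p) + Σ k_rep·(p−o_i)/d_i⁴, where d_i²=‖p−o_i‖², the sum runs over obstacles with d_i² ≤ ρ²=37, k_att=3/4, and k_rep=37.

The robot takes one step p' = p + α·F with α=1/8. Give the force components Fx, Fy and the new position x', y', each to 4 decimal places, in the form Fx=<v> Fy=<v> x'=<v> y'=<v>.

F_att = 3/4·(g−p) = 3/4·(-3,14) = (-2.2500,10.5000)
o1: d²=101 > ρ²=37 → inactive
o2: d²=29 ≤ ρ²=37; F_rep = 37·(5,-2)/29² = (0.2200,-0.0880)
F = F_att + ΣF_rep = (-2.0300,10.4120)
p' = p + 1/8·F = (0.7462,-8.6985)

Fx=-2.0300 Fy=10.4120 x'=0.7462 y'=-8.6985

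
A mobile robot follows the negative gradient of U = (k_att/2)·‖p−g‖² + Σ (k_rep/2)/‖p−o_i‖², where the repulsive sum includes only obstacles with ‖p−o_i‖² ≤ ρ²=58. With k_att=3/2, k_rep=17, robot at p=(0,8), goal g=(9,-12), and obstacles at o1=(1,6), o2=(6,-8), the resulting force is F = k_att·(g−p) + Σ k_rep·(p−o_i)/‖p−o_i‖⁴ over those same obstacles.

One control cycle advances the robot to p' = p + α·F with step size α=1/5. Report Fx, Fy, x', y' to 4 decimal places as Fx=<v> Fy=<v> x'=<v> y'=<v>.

F_att = 3/2·(g−p) = 3/2·(9,-20) = (13.5000,-30.0000)
o1: d²=5 ≤ ρ²=58; F_rep = 17·(-1,2)/5² = (-0.6800,1.3600)
o2: d²=292 > ρ²=58 → inactive
F = F_att + ΣF_rep = (12.8200,-28.6400)
p' = p + 1/5·F = (2.5640,2.2720)

Fx=12.8200 Fy=-28.6400 x'=2.5640 y'=2.2720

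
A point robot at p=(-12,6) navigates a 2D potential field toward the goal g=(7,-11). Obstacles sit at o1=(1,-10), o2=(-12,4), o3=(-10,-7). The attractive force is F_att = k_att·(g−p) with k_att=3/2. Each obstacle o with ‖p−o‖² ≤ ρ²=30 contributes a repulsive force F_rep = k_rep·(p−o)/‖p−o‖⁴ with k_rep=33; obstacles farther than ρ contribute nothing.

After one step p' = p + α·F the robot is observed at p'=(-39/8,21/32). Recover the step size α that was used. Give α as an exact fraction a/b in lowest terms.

α = 1/4

F_att = 3/2·(g−p) = 3/2·(19,-17) = (28.5000,-25.5000)
o1: d²=425 > ρ²=30 → inactive
o2: d²=4 ≤ ρ²=30; F_rep = 33·(0,2)/4² = (0.0000,4.1250)
o3: d²=173 > ρ²=30 → inactive
F = F_att + ΣF_rep = (28.5000,-21.3750)
Δp = p'−p = (7.1250,-5.3438); α = Δx/Fx = (57/8) / (57/2) = 1/4
check: Δy/Fy = (-171/32) / (-171/8) = 1/4 ✓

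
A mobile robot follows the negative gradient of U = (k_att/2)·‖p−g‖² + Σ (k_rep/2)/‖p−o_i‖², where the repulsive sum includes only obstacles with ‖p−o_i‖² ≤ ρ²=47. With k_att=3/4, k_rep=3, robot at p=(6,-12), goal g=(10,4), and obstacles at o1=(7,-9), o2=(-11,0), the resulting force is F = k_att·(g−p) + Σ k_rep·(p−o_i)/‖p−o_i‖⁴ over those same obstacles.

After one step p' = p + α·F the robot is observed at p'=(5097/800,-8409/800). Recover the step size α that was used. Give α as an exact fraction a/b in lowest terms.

F_att = 3/4·(g−p) = 3/4·(4,16) = (3.0000,12.0000)
o1: d²=10 ≤ ρ²=47; F_rep = 3·(-1,-3)/10² = (-0.0300,-0.0900)
o2: d²=433 > ρ²=47 → inactive
F = F_att + ΣF_rep = (2.9700,11.9100)
Δp = p'−p = (0.3713,1.4888); α = Δx/Fx = (297/800) / (297/100) = 1/8
check: Δy/Fy = (1191/800) / (1191/100) = 1/8 ✓

α = 1/8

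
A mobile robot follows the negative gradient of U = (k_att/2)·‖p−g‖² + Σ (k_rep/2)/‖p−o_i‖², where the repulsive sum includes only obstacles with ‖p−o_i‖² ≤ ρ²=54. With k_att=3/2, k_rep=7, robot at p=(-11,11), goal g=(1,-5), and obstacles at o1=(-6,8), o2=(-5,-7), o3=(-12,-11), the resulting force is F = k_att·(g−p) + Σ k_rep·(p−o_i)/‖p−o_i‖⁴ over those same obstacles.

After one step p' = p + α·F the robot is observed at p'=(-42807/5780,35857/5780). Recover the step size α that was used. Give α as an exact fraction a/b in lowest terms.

F_att = 3/2·(g−p) = 3/2·(12,-16) = (18.0000,-24.0000)
o1: d²=34 ≤ ρ²=54; F_rep = 7·(-5,3)/34² = (-0.0303,0.0182)
o2: d²=360 > ρ²=54 → inactive
o3: d²=485 > ρ²=54 → inactive
F = F_att + ΣF_rep = (17.9697,-23.9818)
Δp = p'−p = (3.5939,-4.7964); α = Δx/Fx = (20773/5780) / (20773/1156) = 1/5
check: Δy/Fy = (-27723/5780) / (-27723/1156) = 1/5 ✓

α = 1/5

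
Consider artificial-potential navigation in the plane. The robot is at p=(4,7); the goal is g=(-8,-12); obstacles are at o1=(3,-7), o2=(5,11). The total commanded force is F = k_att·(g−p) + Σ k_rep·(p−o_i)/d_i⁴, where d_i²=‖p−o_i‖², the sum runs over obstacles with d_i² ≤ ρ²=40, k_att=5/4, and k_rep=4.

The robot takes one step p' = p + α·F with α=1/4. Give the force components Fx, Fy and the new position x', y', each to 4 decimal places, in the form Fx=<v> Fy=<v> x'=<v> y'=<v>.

F_att = 5/4·(g−p) = 5/4·(-12,-19) = (-15.0000,-23.7500)
o1: d²=197 > ρ²=40 → inactive
o2: d²=17 ≤ ρ²=40; F_rep = 4·(-1,-4)/17² = (-0.0138,-0.0554)
F = F_att + ΣF_rep = (-15.0138,-23.8054)
p' = p + 1/4·F = (0.2465,1.0487)

Fx=-15.0138 Fy=-23.8054 x'=0.2465 y'=1.0487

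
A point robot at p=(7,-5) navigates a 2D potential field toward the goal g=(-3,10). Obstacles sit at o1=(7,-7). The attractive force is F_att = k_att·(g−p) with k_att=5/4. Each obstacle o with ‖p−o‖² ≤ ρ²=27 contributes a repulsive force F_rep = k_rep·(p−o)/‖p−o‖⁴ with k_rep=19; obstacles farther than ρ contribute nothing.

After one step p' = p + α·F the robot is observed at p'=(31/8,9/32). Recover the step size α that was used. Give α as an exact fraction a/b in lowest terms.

α = 1/4

F_att = 5/4·(g−p) = 5/4·(-10,15) = (-12.5000,18.7500)
o1: d²=4 ≤ ρ²=27; F_rep = 19·(0,2)/4² = (0.0000,2.3750)
F = F_att + ΣF_rep = (-12.5000,21.1250)
Δp = p'−p = (-3.1250,5.2812); α = Δx/Fx = (-25/8) / (-25/2) = 1/4
check: Δy/Fy = (169/32) / (169/8) = 1/4 ✓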